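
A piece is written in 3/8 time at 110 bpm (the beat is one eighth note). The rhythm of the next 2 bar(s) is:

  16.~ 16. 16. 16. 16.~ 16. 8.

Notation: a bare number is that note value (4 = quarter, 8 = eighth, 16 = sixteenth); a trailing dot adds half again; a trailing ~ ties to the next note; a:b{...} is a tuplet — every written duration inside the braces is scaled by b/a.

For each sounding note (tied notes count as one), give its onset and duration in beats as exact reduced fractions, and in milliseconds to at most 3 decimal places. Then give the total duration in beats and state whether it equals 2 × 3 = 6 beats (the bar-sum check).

1) 0.0ms=0b +818.182ms=3/2b
2) 818.182ms=3/2b +409.091ms=3/4b
3) 1227.273ms=9/4b +409.091ms=3/4b
4) 1636.364ms=3b +818.182ms=3/2b
5) 2454.545ms=9/2b +818.182ms=3/2b
Σ=6b of 6 (110bpm 3/8) — PASS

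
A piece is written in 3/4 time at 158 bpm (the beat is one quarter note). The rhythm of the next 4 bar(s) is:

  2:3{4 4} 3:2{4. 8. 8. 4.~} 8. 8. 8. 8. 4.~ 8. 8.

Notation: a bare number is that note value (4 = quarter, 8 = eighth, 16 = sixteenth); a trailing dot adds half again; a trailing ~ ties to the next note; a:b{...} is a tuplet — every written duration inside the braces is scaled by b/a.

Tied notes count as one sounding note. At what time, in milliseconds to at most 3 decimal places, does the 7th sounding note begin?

1. 0.0ms @ 0 + 569.62ms (3/2)
2. 569.62ms @ 3/2 + 569.62ms (3/2)
3. 1139.241ms @ 3 + 379.747ms (1)
4. 1518.987ms @ 4 + 189.873ms (1/2)
5. 1708.861ms @ 9/2 + 189.873ms (1/2)
6. 1898.734ms @ 5 + 664.557ms (7/4)
7. 2563.291ms @ 27/4 + 284.81ms (3/4)
8. 2848.101ms @ 15/2 + 284.81ms (3/4)
9. 3132.911ms @ 33/4 + 284.81ms (3/4)
10. 3417.722ms @ 9 + 854.43ms (9/4)
11. 4272.152ms @ 45/4 + 284.81ms (3/4)

note 7 onset = 27/4b = 2563.291ms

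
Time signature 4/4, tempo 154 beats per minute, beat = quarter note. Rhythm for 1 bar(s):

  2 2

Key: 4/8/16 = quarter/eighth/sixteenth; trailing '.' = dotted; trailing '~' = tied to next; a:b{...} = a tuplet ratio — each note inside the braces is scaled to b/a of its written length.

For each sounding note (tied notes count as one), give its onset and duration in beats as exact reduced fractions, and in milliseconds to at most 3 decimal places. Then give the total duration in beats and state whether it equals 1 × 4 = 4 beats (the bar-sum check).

1) 0.0ms=0b +779.221ms=2b
2) 779.221ms=2b +779.221ms=2b
Σ=4b of 4 (154bpm 4/4) — PASS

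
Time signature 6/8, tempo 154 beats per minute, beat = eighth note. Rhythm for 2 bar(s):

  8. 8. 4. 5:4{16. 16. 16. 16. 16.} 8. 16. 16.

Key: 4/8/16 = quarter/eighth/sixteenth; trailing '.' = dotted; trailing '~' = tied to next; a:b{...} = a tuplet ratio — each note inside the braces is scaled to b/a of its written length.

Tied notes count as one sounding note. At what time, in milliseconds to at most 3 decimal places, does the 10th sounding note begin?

1. 0.0ms @ 0 + 584.416ms (3/2)
2. 584.416ms @ 3/2 + 584.416ms (3/2)
3. 1168.831ms @ 3 + 1168.831ms (3)
4. 2337.662ms @ 6 + 233.766ms (3/5)
5. 2571.429ms @ 33/5 + 233.766ms (3/5)
6. 2805.195ms @ 36/5 + 233.766ms (3/5)
7. 3038.961ms @ 39/5 + 233.766ms (3/5)
8. 3272.727ms @ 42/5 + 233.766ms (3/5)
9. 3506.494ms @ 9 + 584.416ms (3/2)
10. 4090.909ms @ 21/2 + 292.208ms (3/4)
11. 4383.117ms @ 45/4 + 292.208ms (3/4)

note 10 onset = 21/2b = 4090.909ms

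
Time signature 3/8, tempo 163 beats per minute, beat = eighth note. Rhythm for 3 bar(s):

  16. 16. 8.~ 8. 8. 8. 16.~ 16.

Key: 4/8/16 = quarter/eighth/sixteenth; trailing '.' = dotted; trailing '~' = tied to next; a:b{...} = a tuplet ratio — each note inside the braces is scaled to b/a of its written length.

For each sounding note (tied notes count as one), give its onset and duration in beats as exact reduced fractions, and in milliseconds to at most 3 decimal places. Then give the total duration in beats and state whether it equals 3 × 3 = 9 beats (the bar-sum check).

1) 0.0ms=0b +276.074ms=3/4b
2) 276.074ms=3/4b +276.074ms=3/4b
3) 552.147ms=3/2b +1104.294ms=3b
4) 1656.442ms=9/2b +552.147ms=3/2b
5) 2208.589ms=6b +552.147ms=3/2b
6) 2760.736ms=15/2b +552.147ms=3/2b
Σ=9b of 9 (163bpm 3/8) — PASS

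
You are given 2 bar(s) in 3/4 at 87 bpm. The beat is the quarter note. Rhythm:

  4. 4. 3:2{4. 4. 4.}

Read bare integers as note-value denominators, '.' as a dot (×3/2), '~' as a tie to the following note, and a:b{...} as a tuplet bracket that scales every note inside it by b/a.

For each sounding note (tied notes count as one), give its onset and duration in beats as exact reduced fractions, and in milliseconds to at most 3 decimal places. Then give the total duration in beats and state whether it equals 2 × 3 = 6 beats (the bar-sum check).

1) 0.0ms=0b +1034.483ms=3/2b
2) 1034.483ms=3/2b +1034.483ms=3/2b
3) 2068.966ms=3b +689.655ms=1b
4) 2758.621ms=4b +689.655ms=1b
5) 3448.276ms=5b +689.655ms=1b
Σ=6b of 6 (87bpm 3/4) — PASS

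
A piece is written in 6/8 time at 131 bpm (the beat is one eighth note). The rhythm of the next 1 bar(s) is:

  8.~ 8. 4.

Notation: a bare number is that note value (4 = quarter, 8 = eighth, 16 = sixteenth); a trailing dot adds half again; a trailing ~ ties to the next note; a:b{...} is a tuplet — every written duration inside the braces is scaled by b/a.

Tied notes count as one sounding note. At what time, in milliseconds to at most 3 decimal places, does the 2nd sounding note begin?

note 2 onset = 3b = 1374.046ms

1. 0.0ms @ 0 + 1374.046ms (3)
2. 1374.046ms @ 3 + 1374.046ms (3)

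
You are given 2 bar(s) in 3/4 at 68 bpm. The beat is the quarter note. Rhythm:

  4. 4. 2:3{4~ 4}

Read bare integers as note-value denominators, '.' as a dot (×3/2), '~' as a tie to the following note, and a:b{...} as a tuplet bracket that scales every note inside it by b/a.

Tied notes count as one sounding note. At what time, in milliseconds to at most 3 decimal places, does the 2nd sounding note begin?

1. 0.0ms @ 0 + 1323.529ms (3/2)
2. 1323.529ms @ 3/2 + 1323.529ms (3/2)
3. 2647.059ms @ 3 + 2647.059ms (3)

note 2 onset = 3/2b = 1323.529ms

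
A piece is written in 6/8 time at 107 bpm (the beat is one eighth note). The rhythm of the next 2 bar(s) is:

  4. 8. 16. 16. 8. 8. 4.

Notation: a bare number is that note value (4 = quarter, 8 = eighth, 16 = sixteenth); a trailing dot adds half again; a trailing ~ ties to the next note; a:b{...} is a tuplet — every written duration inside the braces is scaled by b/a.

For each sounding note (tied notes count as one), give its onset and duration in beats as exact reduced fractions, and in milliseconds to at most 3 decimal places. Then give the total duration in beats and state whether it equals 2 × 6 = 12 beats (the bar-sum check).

1) 0.0ms=0b +1682.243ms=3b
2) 1682.243ms=3b +841.121ms=3/2b
3) 2523.364ms=9/2b +420.561ms=3/4b
4) 2943.925ms=21/4b +420.561ms=3/4b
5) 3364.486ms=6b +841.121ms=3/2b
6) 4205.607ms=15/2b +841.121ms=3/2b
7) 5046.729ms=9b +1682.243ms=3b
Σ=12b of 12 (107bpm 6/8) — PASS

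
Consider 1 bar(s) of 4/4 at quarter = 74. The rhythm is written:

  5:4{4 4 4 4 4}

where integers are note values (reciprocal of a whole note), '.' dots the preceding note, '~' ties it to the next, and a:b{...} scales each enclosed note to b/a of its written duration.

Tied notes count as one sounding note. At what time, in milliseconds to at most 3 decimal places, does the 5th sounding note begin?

1. 0.0ms @ 0 + 648.649ms (4/5)
2. 648.649ms @ 4/5 + 648.649ms (4/5)
3. 1297.297ms @ 8/5 + 648.649ms (4/5)
4. 1945.946ms @ 12/5 + 648.649ms (4/5)
5. 2594.595ms @ 16/5 + 648.649ms (4/5)

note 5 onset = 16/5b = 2594.595ms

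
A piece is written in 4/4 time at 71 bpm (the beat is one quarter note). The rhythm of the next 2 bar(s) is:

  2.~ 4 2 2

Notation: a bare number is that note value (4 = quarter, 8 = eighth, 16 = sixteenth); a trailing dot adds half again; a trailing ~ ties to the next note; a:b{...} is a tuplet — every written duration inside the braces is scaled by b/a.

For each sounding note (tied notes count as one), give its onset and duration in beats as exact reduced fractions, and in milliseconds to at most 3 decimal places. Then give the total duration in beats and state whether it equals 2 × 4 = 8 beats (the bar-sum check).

1) 0.0ms=0b +3380.282ms=4b
2) 3380.282ms=4b +1690.141ms=2b
3) 5070.423ms=6b +1690.141ms=2b
Σ=8b of 8 (71bpm 4/4) — PASS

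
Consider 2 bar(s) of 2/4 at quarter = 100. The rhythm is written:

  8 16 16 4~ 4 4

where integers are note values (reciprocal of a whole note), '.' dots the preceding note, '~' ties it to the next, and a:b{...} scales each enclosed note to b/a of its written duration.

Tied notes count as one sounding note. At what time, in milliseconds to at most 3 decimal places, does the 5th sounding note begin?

note 5 onset = 3b = 1800.0ms

1. 0.0ms @ 0 + 300.0ms (1/2)
2. 300.0ms @ 1/2 + 150.0ms (1/4)
3. 450.0ms @ 3/4 + 150.0ms (1/4)
4. 600.0ms @ 1 + 1200.0ms (2)
5. 1800.0ms @ 3 + 600.0ms (1)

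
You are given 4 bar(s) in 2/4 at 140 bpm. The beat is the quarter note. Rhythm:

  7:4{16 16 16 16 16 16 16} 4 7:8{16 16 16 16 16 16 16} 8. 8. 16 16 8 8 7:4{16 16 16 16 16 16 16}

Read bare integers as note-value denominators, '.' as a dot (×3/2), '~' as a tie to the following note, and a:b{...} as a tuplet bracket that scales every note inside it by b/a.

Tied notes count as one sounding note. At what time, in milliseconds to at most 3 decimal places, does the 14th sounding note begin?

note 14 onset = 24/7b = 1469.388ms

1. 0.0ms @ 0 + 61.224ms (1/7)
2. 61.224ms @ 1/7 + 61.224ms (1/7)
3. 122.449ms @ 2/7 + 61.224ms (1/7)
4. 183.673ms @ 3/7 + 61.224ms (1/7)
5. 244.898ms @ 4/7 + 61.224ms (1/7)
6. 306.122ms @ 5/7 + 61.224ms (1/7)
7. 367.347ms @ 6/7 + 61.224ms (1/7)
8. 428.571ms @ 1 + 428.571ms (1)
9. 857.143ms @ 2 + 122.449ms (2/7)
10. 979.592ms @ 16/7 + 122.449ms (2/7)
11. 1102.041ms @ 18/7 + 122.449ms (2/7)
12. 1224.49ms @ 20/7 + 122.449ms (2/7)
13. 1346.939ms @ 22/7 + 122.449ms (2/7)
14. 1469.388ms @ 24/7 + 122.449ms (2/7)
15. 1591.837ms @ 26/7 + 122.449ms (2/7)
16. 1714.286ms @ 4 + 321.429ms (3/4)
17. 2035.714ms @ 19/4 + 321.429ms (3/4)
18. 2357.143ms @ 11/2 + 107.143ms (1/4)
19. 2464.286ms @ 23/4 + 107.143ms (1/4)
20. 2571.429ms @ 6 + 214.286ms (1/2)
21. 2785.714ms @ 13/2 + 214.286ms (1/2)
22. 3000.0ms @ 7 + 61.224ms (1/7)
23. 3061.224ms @ 50/7 + 61.224ms (1/7)
24. 3122.449ms @ 51/7 + 61.224ms (1/7)
25. 3183.673ms @ 52/7 + 61.224ms (1/7)
26. 3244.898ms @ 53/7 + 61.224ms (1/7)
27. 3306.122ms @ 54/7 + 61.224ms (1/7)
28. 3367.347ms @ 55/7 + 61.224ms (1/7)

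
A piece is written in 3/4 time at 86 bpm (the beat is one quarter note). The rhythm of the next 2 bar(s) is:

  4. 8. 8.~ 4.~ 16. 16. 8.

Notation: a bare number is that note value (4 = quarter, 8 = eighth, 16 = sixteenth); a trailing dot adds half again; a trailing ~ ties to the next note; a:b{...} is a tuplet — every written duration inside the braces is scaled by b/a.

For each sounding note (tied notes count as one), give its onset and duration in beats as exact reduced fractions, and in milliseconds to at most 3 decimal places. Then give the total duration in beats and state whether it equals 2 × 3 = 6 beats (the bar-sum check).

1) 0.0ms=0b +1046.512ms=3/2b
2) 1046.512ms=3/2b +523.256ms=3/4b
3) 1569.767ms=9/4b +1831.395ms=21/8b
4) 3401.163ms=39/8b +261.628ms=3/8b
5) 3662.791ms=21/4b +523.256ms=3/4b
Σ=6b of 6 (86bpm 3/4) — PASS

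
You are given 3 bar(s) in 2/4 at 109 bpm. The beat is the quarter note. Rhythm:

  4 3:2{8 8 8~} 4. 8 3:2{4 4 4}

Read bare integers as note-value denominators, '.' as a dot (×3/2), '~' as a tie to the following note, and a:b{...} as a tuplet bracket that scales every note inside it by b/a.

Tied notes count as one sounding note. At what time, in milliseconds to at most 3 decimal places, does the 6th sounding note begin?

note 6 onset = 4b = 2201.835ms

1. 0.0ms @ 0 + 550.459ms (1)
2. 550.459ms @ 1 + 183.486ms (1/3)
3. 733.945ms @ 4/3 + 183.486ms (1/3)
4. 917.431ms @ 5/3 + 1009.174ms (11/6)
5. 1926.606ms @ 7/2 + 275.229ms (1/2)
6. 2201.835ms @ 4 + 366.972ms (2/3)
7. 2568.807ms @ 14/3 + 366.972ms (2/3)
8. 2935.78ms @ 16/3 + 366.972ms (2/3)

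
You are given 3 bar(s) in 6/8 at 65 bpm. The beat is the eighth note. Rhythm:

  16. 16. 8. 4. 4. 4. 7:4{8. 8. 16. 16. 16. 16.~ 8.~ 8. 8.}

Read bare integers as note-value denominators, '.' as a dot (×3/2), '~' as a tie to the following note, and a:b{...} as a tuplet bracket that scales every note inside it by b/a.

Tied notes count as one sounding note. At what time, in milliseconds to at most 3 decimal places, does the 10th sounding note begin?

1. 0.0ms @ 0 + 692.308ms (3/4)
2. 692.308ms @ 3/4 + 692.308ms (3/4)
3. 1384.615ms @ 3/2 + 1384.615ms (3/2)
4. 2769.231ms @ 3 + 2769.231ms (3)
5. 5538.462ms @ 6 + 2769.231ms (3)
6. 8307.692ms @ 9 + 2769.231ms (3)
7. 11076.923ms @ 12 + 791.209ms (6/7)
8. 11868.132ms @ 90/7 + 791.209ms (6/7)
9. 12659.341ms @ 96/7 + 395.604ms (3/7)
10. 13054.945ms @ 99/7 + 395.604ms (3/7)
11. 13450.549ms @ 102/7 + 395.604ms (3/7)
12. 13846.154ms @ 15 + 1978.022ms (15/7)
13. 15824.176ms @ 120/7 + 791.209ms (6/7)

note 10 onset = 99/7b = 13054.945ms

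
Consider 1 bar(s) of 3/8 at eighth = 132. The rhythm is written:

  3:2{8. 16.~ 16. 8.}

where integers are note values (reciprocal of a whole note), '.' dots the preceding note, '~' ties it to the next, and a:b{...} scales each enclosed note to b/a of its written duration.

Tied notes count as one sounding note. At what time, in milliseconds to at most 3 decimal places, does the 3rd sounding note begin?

1. 0.0ms @ 0 + 454.545ms (1)
2. 454.545ms @ 1 + 454.545ms (1)
3. 909.091ms @ 2 + 454.545ms (1)

note 3 onset = 2b = 909.091ms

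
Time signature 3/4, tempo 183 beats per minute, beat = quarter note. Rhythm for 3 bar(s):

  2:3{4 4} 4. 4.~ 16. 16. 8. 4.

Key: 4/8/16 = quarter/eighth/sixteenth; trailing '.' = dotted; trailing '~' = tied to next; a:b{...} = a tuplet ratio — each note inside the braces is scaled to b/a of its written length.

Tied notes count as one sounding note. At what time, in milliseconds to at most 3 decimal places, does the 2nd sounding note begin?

1. 0.0ms @ 0 + 491.803ms (3/2)
2. 491.803ms @ 3/2 + 491.803ms (3/2)
3. 983.607ms @ 3 + 491.803ms (3/2)
4. 1475.41ms @ 9/2 + 614.754ms (15/8)
5. 2090.164ms @ 51/8 + 122.951ms (3/8)
6. 2213.115ms @ 27/4 + 245.902ms (3/4)
7. 2459.016ms @ 15/2 + 491.803ms (3/2)

note 2 onset = 3/2b = 491.803ms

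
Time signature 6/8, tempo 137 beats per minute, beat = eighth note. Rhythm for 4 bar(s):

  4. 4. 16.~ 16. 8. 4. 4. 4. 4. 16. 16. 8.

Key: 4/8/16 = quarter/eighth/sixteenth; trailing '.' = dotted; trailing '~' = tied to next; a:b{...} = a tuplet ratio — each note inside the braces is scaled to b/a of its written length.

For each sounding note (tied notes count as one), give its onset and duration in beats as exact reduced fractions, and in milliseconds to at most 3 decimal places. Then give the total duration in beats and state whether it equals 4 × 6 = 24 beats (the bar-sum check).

1) 0.0ms=0b +1313.869ms=3b
2) 1313.869ms=3b +1313.869ms=3b
3) 2627.737ms=6b +656.934ms=3/2b
4) 3284.672ms=15/2b +656.934ms=3/2b
5) 3941.606ms=9b +1313.869ms=3b
6) 5255.474ms=12b +1313.869ms=3b
7) 6569.343ms=15b +1313.869ms=3b
8) 7883.212ms=18b +1313.869ms=3b
9) 9197.08ms=21b +328.467ms=3/4b
10) 9525.547ms=87/4b +328.467ms=3/4b
11) 9854.015ms=45/2b +656.934ms=3/2b
Σ=24b of 24 (137bpm 6/8) — PASS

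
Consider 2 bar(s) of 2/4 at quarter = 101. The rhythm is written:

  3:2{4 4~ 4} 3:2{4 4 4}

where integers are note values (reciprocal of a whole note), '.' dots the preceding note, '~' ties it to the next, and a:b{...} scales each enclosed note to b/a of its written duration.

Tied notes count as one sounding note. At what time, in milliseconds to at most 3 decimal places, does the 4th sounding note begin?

1. 0.0ms @ 0 + 396.04ms (2/3)
2. 396.04ms @ 2/3 + 792.079ms (4/3)
3. 1188.119ms @ 2 + 396.04ms (2/3)
4. 1584.158ms @ 8/3 + 396.04ms (2/3)
5. 1980.198ms @ 10/3 + 396.04ms (2/3)

note 4 onset = 8/3b = 1584.158ms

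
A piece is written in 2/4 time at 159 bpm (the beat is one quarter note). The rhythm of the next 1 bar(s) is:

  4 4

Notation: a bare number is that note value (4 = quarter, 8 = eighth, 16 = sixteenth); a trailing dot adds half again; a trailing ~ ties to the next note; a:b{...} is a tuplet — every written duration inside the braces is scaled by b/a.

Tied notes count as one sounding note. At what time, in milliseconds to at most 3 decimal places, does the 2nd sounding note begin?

1. 0.0ms @ 0 + 377.358ms (1)
2. 377.358ms @ 1 + 377.358ms (1)

note 2 onset = 1b = 377.358ms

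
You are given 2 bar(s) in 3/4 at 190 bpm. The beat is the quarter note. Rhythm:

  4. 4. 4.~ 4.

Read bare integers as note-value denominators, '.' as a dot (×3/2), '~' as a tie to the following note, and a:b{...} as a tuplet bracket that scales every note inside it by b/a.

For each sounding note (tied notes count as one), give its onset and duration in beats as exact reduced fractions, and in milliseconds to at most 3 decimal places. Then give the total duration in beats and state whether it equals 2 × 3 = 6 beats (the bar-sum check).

1) 0.0ms=0b +473.684ms=3/2b
2) 473.684ms=3/2b +473.684ms=3/2b
3) 947.368ms=3b +947.368ms=3b
Σ=6b of 6 (190bpm 3/4) — PASS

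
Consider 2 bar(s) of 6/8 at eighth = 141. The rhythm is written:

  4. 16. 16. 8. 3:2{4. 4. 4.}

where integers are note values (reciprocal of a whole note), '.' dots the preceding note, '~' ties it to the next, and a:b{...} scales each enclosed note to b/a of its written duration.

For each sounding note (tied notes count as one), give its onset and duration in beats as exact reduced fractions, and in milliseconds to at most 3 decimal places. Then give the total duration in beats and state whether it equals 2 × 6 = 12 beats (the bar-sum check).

1) 0.0ms=0b +1276.596ms=3b
2) 1276.596ms=3b +319.149ms=3/4b
3) 1595.745ms=15/4b +319.149ms=3/4b
4) 1914.894ms=9/2b +638.298ms=3/2b
5) 2553.191ms=6b +851.064ms=2b
6) 3404.255ms=8b +851.064ms=2b
7) 4255.319ms=10b +851.064ms=2b
Σ=12b of 12 (141bpm 6/8) — PASS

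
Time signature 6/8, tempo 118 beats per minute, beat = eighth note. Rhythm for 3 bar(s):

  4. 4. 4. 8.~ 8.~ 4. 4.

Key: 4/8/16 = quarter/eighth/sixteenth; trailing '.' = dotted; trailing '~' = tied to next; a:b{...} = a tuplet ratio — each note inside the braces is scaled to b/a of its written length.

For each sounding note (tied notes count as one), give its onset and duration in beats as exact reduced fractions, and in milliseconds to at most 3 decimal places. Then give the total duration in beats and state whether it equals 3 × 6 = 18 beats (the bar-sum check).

1) 0.0ms=0b +1525.424ms=3b
2) 1525.424ms=3b +1525.424ms=3b
3) 3050.847ms=6b +1525.424ms=3b
4) 4576.271ms=9b +3050.847ms=6b
5) 7627.119ms=15b +1525.424ms=3b
Σ=18b of 18 (118bpm 6/8) — PASS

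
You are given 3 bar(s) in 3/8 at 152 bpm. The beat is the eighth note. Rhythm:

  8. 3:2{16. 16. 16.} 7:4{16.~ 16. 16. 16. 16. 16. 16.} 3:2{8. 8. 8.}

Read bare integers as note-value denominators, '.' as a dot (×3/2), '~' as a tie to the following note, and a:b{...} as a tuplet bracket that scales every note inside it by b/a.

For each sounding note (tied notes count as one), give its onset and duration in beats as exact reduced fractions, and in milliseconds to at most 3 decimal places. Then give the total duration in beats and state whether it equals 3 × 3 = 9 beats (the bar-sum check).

1) 0.0ms=0b +592.105ms=3/2b
2) 592.105ms=3/2b +197.368ms=1/2b
3) 789.474ms=2b +197.368ms=1/2b
4) 986.842ms=5/2b +197.368ms=1/2b
5) 1184.211ms=3b +338.346ms=6/7b
6) 1522.556ms=27/7b +169.173ms=3/7b
7) 1691.729ms=30/7b +169.173ms=3/7b
8) 1860.902ms=33/7b +169.173ms=3/7b
9) 2030.075ms=36/7b +169.173ms=3/7b
10) 2199.248ms=39/7b +169.173ms=3/7b
11) 2368.421ms=6b +394.737ms=1b
12) 2763.158ms=7b +394.737ms=1b
13) 3157.895ms=8b +394.737ms=1b
Σ=9b of 9 (152bpm 3/8) — PASS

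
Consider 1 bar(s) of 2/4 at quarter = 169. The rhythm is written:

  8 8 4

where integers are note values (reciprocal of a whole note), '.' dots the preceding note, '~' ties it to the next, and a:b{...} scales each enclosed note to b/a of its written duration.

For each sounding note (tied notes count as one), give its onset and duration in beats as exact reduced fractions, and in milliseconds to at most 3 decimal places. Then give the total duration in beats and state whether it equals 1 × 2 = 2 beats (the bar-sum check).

1) 0.0ms=0b +177.515ms=1/2b
2) 177.515ms=1/2b +177.515ms=1/2b
3) 355.03ms=1b +355.03ms=1b
Σ=2b of 2 (169bpm 2/4) — PASS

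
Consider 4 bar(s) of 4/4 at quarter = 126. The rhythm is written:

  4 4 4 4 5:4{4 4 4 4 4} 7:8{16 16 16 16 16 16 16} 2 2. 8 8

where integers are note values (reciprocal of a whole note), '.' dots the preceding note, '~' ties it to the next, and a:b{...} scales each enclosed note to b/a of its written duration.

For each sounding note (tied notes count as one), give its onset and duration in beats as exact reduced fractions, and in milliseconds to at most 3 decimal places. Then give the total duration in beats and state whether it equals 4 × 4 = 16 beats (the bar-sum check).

1) 0.0ms=0b +476.19ms=1b
2) 476.19ms=1b +476.19ms=1b
3) 952.381ms=2b +476.19ms=1b
4) 1428.571ms=3b +476.19ms=1b
5) 1904.762ms=4b +380.952ms=4/5b
6) 2285.714ms=24/5b +380.952ms=4/5b
7) 2666.667ms=28/5b +380.952ms=4/5b
8) 3047.619ms=32/5b +380.952ms=4/5b
9) 3428.571ms=36/5b +380.952ms=4/5b
10) 3809.524ms=8b +136.054ms=2/7b
11) 3945.578ms=58/7b +136.054ms=2/7b
12) 4081.633ms=60/7b +136.054ms=2/7b
13) 4217.687ms=62/7b +136.054ms=2/7b
14) 4353.741ms=64/7b +136.054ms=2/7b
15) 4489.796ms=66/7b +136.054ms=2/7b
16) 4625.85ms=68/7b +136.054ms=2/7b
17) 4761.905ms=10b +952.381ms=2b
18) 5714.286ms=12b +1428.571ms=3b
19) 7142.857ms=15b +238.095ms=1/2b
20) 7380.952ms=31/2b +238.095ms=1/2b
Σ=16b of 16 (126bpm 4/4) — PASS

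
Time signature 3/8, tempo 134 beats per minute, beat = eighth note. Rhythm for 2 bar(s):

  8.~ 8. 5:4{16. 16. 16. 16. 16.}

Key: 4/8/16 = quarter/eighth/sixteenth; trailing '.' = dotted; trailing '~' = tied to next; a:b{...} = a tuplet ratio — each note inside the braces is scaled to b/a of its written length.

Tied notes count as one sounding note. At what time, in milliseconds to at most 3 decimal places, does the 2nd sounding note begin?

1. 0.0ms @ 0 + 1343.284ms (3)
2. 1343.284ms @ 3 + 268.657ms (3/5)
3. 1611.94ms @ 18/5 + 268.657ms (3/5)
4. 1880.597ms @ 21/5 + 268.657ms (3/5)
5. 2149.254ms @ 24/5 + 268.657ms (3/5)
6. 2417.91ms @ 27/5 + 268.657ms (3/5)

note 2 onset = 3b = 1343.284ms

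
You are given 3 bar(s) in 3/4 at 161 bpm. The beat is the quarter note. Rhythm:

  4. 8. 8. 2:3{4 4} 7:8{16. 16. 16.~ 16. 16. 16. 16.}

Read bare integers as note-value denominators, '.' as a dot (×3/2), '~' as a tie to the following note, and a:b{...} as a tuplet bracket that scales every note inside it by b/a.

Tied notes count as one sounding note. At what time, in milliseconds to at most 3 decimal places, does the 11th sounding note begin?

1. 0.0ms @ 0 + 559.006ms (3/2)
2. 559.006ms @ 3/2 + 279.503ms (3/4)
3. 838.509ms @ 9/4 + 279.503ms (3/4)
4. 1118.012ms @ 3 + 559.006ms (3/2)
5. 1677.019ms @ 9/2 + 559.006ms (3/2)
6. 2236.025ms @ 6 + 159.716ms (3/7)
7. 2395.741ms @ 45/7 + 159.716ms (3/7)
8. 2555.457ms @ 48/7 + 319.432ms (6/7)
9. 2874.889ms @ 54/7 + 159.716ms (3/7)
10. 3034.605ms @ 57/7 + 159.716ms (3/7)
11. 3194.321ms @ 60/7 + 159.716ms (3/7)

note 11 onset = 60/7b = 3194.321ms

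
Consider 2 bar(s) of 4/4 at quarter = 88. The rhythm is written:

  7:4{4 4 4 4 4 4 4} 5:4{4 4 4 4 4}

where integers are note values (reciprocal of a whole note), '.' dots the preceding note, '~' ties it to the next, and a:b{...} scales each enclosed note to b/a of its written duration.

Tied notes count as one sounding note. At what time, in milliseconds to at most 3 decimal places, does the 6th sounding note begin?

1. 0.0ms @ 0 + 389.61ms (4/7)
2. 389.61ms @ 4/7 + 389.61ms (4/7)
3. 779.221ms @ 8/7 + 389.61ms (4/7)
4. 1168.831ms @ 12/7 + 389.61ms (4/7)
5. 1558.442ms @ 16/7 + 389.61ms (4/7)
6. 1948.052ms @ 20/7 + 389.61ms (4/7)
7. 2337.662ms @ 24/7 + 389.61ms (4/7)
8. 2727.273ms @ 4 + 545.455ms (4/5)
9. 3272.727ms @ 24/5 + 545.455ms (4/5)
10. 3818.182ms @ 28/5 + 545.455ms (4/5)
11. 4363.636ms @ 32/5 + 545.455ms (4/5)
12. 4909.091ms @ 36/5 + 545.455ms (4/5)

note 6 onset = 20/7b = 1948.052ms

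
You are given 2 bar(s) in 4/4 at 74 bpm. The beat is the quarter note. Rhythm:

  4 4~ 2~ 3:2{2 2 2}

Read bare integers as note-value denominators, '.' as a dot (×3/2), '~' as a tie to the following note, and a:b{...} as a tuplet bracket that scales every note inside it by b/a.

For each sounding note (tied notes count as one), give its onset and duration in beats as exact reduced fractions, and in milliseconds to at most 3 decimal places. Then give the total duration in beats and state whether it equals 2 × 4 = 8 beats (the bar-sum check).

1) 0.0ms=0b +810.811ms=1b
2) 810.811ms=1b +3513.514ms=13/3b
3) 4324.324ms=16/3b +1081.081ms=4/3b
4) 5405.405ms=20/3b +1081.081ms=4/3b
Σ=8b of 8 (74bpm 4/4) — PASS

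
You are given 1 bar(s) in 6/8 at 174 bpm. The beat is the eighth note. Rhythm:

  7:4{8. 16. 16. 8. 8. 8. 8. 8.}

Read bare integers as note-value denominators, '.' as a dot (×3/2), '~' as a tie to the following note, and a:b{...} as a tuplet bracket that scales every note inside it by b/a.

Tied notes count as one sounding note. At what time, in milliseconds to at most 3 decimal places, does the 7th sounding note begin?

note 7 onset = 30/7b = 1477.833ms

1. 0.0ms @ 0 + 295.567ms (6/7)
2. 295.567ms @ 6/7 + 147.783ms (3/7)
3. 443.35ms @ 9/7 + 147.783ms (3/7)
4. 591.133ms @ 12/7 + 295.567ms (6/7)
5. 886.7ms @ 18/7 + 295.567ms (6/7)
6. 1182.266ms @ 24/7 + 295.567ms (6/7)
7. 1477.833ms @ 30/7 + 295.567ms (6/7)
8. 1773.399ms @ 36/7 + 295.567ms (6/7)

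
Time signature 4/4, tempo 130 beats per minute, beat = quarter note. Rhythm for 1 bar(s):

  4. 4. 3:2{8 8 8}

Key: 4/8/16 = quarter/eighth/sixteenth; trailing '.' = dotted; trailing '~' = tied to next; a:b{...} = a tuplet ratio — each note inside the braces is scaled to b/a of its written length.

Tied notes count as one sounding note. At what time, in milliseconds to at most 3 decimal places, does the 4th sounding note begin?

note 4 onset = 10/3b = 1538.462ms

1. 0.0ms @ 0 + 692.308ms (3/2)
2. 692.308ms @ 3/2 + 692.308ms (3/2)
3. 1384.615ms @ 3 + 153.846ms (1/3)
4. 1538.462ms @ 10/3 + 153.846ms (1/3)
5. 1692.308ms @ 11/3 + 153.846ms (1/3)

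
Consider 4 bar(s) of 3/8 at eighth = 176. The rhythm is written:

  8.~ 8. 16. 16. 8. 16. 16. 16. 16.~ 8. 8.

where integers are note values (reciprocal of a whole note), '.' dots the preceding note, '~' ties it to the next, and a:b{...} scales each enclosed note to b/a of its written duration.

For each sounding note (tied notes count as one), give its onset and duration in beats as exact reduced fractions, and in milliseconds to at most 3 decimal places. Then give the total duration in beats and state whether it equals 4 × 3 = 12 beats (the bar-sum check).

1) 0.0ms=0b +1022.727ms=3b
2) 1022.727ms=3b +255.682ms=3/4b
3) 1278.409ms=15/4b +255.682ms=3/4b
4) 1534.091ms=9/2b +511.364ms=3/2b
5) 2045.455ms=6b +255.682ms=3/4b
6) 2301.136ms=27/4b +255.682ms=3/4b
7) 2556.818ms=15/2b +255.682ms=3/4b
8) 2812.5ms=33/4b +767.045ms=9/4b
9) 3579.545ms=21/2b +511.364ms=3/2b
Σ=12b of 12 (176bpm 3/8) — PASS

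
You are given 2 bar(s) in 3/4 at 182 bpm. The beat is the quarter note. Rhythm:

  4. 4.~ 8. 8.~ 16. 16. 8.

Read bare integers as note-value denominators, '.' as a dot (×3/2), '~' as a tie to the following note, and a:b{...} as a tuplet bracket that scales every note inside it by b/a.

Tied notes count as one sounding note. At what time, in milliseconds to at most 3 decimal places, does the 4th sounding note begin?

note 4 onset = 39/8b = 1607.143ms

1. 0.0ms @ 0 + 494.505ms (3/2)
2. 494.505ms @ 3/2 + 741.758ms (9/4)
3. 1236.264ms @ 15/4 + 370.879ms (9/8)
4. 1607.143ms @ 39/8 + 123.626ms (3/8)
5. 1730.769ms @ 21/4 + 247.253ms (3/4)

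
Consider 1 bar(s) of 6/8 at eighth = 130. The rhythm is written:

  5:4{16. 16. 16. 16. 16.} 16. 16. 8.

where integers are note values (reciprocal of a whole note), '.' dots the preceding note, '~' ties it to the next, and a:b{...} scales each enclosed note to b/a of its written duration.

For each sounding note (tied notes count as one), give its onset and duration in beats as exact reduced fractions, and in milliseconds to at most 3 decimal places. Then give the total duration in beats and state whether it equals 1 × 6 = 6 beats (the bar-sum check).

1) 0.0ms=0b +276.923ms=3/5b
2) 276.923ms=3/5b +276.923ms=3/5b
3) 553.846ms=6/5b +276.923ms=3/5b
4) 830.769ms=9/5b +276.923ms=3/5b
5) 1107.692ms=12/5b +276.923ms=3/5b
6) 1384.615ms=3b +346.154ms=3/4b
7) 1730.769ms=15/4b +346.154ms=3/4b
8) 2076.923ms=9/2b +692.308ms=3/2b
Σ=6b of 6 (130bpm 6/8) — PASS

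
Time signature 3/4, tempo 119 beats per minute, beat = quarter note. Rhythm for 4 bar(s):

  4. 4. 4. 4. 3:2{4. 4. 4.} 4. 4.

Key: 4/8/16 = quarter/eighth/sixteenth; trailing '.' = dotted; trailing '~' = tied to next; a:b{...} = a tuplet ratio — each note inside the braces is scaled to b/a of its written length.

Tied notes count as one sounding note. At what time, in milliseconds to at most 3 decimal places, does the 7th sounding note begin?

1. 0.0ms @ 0 + 756.303ms (3/2)
2. 756.303ms @ 3/2 + 756.303ms (3/2)
3. 1512.605ms @ 3 + 756.303ms (3/2)
4. 2268.908ms @ 9/2 + 756.303ms (3/2)
5. 3025.21ms @ 6 + 504.202ms (1)
6. 3529.412ms @ 7 + 504.202ms (1)
7. 4033.613ms @ 8 + 504.202ms (1)
8. 4537.815ms @ 9 + 756.303ms (3/2)
9. 5294.118ms @ 21/2 + 756.303ms (3/2)

note 7 onset = 8b = 4033.613ms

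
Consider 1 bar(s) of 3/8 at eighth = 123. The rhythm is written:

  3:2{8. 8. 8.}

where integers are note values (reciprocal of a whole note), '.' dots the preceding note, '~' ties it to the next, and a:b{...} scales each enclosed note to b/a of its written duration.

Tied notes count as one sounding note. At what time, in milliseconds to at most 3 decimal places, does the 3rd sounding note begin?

1. 0.0ms @ 0 + 487.805ms (1)
2. 487.805ms @ 1 + 487.805ms (1)
3. 975.61ms @ 2 + 487.805ms (1)

note 3 onset = 2b = 975.61ms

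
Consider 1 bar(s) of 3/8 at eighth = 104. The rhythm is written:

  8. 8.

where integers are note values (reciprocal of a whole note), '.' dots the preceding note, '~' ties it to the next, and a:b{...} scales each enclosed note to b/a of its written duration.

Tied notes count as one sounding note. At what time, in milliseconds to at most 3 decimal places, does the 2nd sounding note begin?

1. 0.0ms @ 0 + 865.385ms (3/2)
2. 865.385ms @ 3/2 + 865.385ms (3/2)

note 2 onset = 3/2b = 865.385ms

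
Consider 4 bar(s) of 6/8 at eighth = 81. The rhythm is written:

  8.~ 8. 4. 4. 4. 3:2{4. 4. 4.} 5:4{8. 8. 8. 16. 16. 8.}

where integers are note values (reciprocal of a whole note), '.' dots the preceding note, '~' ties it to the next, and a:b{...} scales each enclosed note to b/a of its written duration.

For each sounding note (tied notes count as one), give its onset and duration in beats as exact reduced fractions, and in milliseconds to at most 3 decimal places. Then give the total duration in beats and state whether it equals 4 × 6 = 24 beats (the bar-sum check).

1) 0.0ms=0b +2222.222ms=3b
2) 2222.222ms=3b +2222.222ms=3b
3) 4444.444ms=6b +2222.222ms=3b
4) 6666.667ms=9b +2222.222ms=3b
5) 8888.889ms=12b +1481.481ms=2b
6) 10370.37ms=14b +1481.481ms=2b
7) 11851.852ms=16b +1481.481ms=2b
8) 13333.333ms=18b +888.889ms=6/5b
9) 14222.222ms=96/5b +888.889ms=6/5b
10) 15111.111ms=102/5b +888.889ms=6/5b
11) 16000.0ms=108/5b +444.444ms=3/5b
12) 16444.444ms=111/5b +444.444ms=3/5b
13) 16888.889ms=114/5b +888.889ms=6/5b
Σ=24b of 24 (81bpm 6/8) — PASS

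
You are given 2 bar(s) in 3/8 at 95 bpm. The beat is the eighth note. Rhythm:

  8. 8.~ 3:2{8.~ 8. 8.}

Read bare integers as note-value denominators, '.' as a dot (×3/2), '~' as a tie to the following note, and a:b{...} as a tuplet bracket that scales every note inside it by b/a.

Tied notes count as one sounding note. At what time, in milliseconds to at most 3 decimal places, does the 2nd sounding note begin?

note 2 onset = 3/2b = 947.368ms

1. 0.0ms @ 0 + 947.368ms (3/2)
2. 947.368ms @ 3/2 + 2210.526ms (7/2)
3. 3157.895ms @ 5 + 631.579ms (1)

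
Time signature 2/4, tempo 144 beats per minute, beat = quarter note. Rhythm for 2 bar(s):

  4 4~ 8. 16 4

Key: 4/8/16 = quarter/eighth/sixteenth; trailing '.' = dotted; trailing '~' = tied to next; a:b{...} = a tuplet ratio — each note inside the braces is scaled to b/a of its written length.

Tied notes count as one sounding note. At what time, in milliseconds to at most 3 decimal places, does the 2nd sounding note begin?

note 2 onset = 1b = 416.667ms

1. 0.0ms @ 0 + 416.667ms (1)
2. 416.667ms @ 1 + 729.167ms (7/4)
3. 1145.833ms @ 11/4 + 104.167ms (1/4)
4. 1250.0ms @ 3 + 416.667ms (1)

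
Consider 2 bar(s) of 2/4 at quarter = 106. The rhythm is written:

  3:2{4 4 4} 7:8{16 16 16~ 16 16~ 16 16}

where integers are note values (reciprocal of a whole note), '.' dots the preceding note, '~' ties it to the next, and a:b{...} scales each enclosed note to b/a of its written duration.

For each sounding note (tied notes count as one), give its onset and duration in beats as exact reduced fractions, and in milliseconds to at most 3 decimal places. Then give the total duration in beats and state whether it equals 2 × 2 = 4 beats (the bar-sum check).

1) 0.0ms=0b +377.358ms=2/3b
2) 377.358ms=2/3b +377.358ms=2/3b
3) 754.717ms=4/3b +377.358ms=2/3b
4) 1132.075ms=2b +161.725ms=2/7b
5) 1293.801ms=16/7b +161.725ms=2/7b
6) 1455.526ms=18/7b +323.45ms=4/7b
7) 1778.976ms=22/7b +323.45ms=4/7b
8) 2102.426ms=26/7b +161.725ms=2/7b
Σ=4b of 4 (106bpm 2/4) — PASS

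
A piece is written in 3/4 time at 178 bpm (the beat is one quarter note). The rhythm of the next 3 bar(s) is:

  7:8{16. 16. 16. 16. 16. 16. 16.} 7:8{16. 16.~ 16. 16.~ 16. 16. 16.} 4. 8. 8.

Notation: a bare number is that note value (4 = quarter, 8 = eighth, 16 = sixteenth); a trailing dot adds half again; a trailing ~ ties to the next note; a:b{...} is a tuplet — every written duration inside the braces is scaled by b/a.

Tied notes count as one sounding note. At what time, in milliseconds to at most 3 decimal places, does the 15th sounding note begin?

1. 0.0ms @ 0 + 144.462ms (3/7)
2. 144.462ms @ 3/7 + 144.462ms (3/7)
3. 288.925ms @ 6/7 + 144.462ms (3/7)
4. 433.387ms @ 9/7 + 144.462ms (3/7)
5. 577.849ms @ 12/7 + 144.462ms (3/7)
6. 722.311ms @ 15/7 + 144.462ms (3/7)
7. 866.774ms @ 18/7 + 144.462ms (3/7)
8. 1011.236ms @ 3 + 144.462ms (3/7)
9. 1155.698ms @ 24/7 + 288.925ms (6/7)
10. 1444.623ms @ 30/7 + 288.925ms (6/7)
11. 1733.547ms @ 36/7 + 144.462ms (3/7)
12. 1878.01ms @ 39/7 + 144.462ms (3/7)
13. 2022.472ms @ 6 + 505.618ms (3/2)
14. 2528.09ms @ 15/2 + 252.809ms (3/4)
15. 2780.899ms @ 33/4 + 252.809ms (3/4)

note 15 onset = 33/4b = 2780.899ms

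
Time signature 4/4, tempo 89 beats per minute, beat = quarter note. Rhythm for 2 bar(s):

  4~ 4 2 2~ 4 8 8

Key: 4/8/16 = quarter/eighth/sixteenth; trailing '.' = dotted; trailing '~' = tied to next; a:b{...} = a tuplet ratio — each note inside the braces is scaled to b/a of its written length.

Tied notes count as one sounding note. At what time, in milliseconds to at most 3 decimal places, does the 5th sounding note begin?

note 5 onset = 15/2b = 5056.18ms

1. 0.0ms @ 0 + 1348.315ms (2)
2. 1348.315ms @ 2 + 1348.315ms (2)
3. 2696.629ms @ 4 + 2022.472ms (3)
4. 4719.101ms @ 7 + 337.079ms (1/2)
5. 5056.18ms @ 15/2 + 337.079ms (1/2)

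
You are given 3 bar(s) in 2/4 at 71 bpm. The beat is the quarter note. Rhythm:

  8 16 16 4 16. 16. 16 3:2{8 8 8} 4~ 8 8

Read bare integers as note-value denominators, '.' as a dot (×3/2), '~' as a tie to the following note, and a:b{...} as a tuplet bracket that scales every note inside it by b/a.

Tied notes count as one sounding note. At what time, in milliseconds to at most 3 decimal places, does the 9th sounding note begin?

1. 0.0ms @ 0 + 422.535ms (1/2)
2. 422.535ms @ 1/2 + 211.268ms (1/4)
3. 633.803ms @ 3/4 + 211.268ms (1/4)
4. 845.07ms @ 1 + 845.07ms (1)
5. 1690.141ms @ 2 + 316.901ms (3/8)
6. 2007.042ms @ 19/8 + 316.901ms (3/8)
7. 2323.944ms @ 11/4 + 211.268ms (1/4)
8. 2535.211ms @ 3 + 281.69ms (1/3)
9. 2816.901ms @ 10/3 + 281.69ms (1/3)
10. 3098.592ms @ 11/3 + 281.69ms (1/3)
11. 3380.282ms @ 4 + 1267.606ms (3/2)
12. 4647.887ms @ 11/2 + 422.535ms (1/2)

note 9 onset = 10/3b = 2816.901ms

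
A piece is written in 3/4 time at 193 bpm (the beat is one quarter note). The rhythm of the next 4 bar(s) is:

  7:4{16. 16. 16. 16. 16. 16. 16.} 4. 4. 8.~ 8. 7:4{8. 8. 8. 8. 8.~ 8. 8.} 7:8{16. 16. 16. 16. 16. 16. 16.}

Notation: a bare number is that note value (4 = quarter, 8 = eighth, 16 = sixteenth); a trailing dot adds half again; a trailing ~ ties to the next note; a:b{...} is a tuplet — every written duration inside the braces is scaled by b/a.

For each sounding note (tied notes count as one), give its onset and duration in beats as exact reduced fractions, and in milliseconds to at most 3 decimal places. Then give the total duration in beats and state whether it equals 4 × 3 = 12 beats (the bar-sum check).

1) 0.0ms=0b +66.617ms=3/14b
2) 66.617ms=3/14b +66.617ms=3/14b
3) 133.235ms=3/7b +66.617ms=3/14b
4) 199.852ms=9/14b +66.617ms=3/14b
5) 266.469ms=6/7b +66.617ms=3/14b
6) 333.087ms=15/14b +66.617ms=3/14b
7) 399.704ms=9/7b +66.617ms=3/14b
8) 466.321ms=3/2b +466.321ms=3/2b
9) 932.642ms=3b +466.321ms=3/2b
10) 1398.964ms=9/2b +466.321ms=3/2b
11) 1865.285ms=6b +133.235ms=3/7b
12) 1998.52ms=45/7b +133.235ms=3/7b
13) 2131.754ms=48/7b +133.235ms=3/7b
14) 2264.989ms=51/7b +133.235ms=3/7b
15) 2398.224ms=54/7b +266.469ms=6/7b
16) 2664.693ms=60/7b +133.235ms=3/7b
17) 2797.927ms=9b +133.235ms=3/7b
18) 2931.162ms=66/7b +133.235ms=3/7b
19) 3064.397ms=69/7b +133.235ms=3/7b
20) 3197.631ms=72/7b +133.235ms=3/7b
21) 3330.866ms=75/7b +133.235ms=3/7b
22) 3464.101ms=78/7b +133.235ms=3/7b
23) 3597.335ms=81/7b +133.235ms=3/7b
Σ=12b of 12 (193bpm 3/4) — PASS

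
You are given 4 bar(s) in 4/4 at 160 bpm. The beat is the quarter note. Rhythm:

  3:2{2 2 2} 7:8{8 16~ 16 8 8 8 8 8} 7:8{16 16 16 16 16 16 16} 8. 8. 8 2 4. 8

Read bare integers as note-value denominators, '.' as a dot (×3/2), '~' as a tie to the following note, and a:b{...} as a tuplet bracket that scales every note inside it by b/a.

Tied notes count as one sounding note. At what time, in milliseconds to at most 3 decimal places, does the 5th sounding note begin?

1. 0.0ms @ 0 + 500.0ms (4/3)
2. 500.0ms @ 4/3 + 500.0ms (4/3)
3. 1000.0ms @ 8/3 + 500.0ms (4/3)
4. 1500.0ms @ 4 + 214.286ms (4/7)
5. 1714.286ms @ 32/7 + 214.286ms (4/7)
6. 1928.571ms @ 36/7 + 214.286ms (4/7)
7. 2142.857ms @ 40/7 + 214.286ms (4/7)
8. 2357.143ms @ 44/7 + 214.286ms (4/7)
9. 2571.429ms @ 48/7 + 214.286ms (4/7)
10. 2785.714ms @ 52/7 + 214.286ms (4/7)
11. 3000.0ms @ 8 + 107.143ms (2/7)
12. 3107.143ms @ 58/7 + 107.143ms (2/7)
13. 3214.286ms @ 60/7 + 107.143ms (2/7)
14. 3321.429ms @ 62/7 + 107.143ms (2/7)
15. 3428.571ms @ 64/7 + 107.143ms (2/7)
16. 3535.714ms @ 66/7 + 107.143ms (2/7)
17. 3642.857ms @ 68/7 + 107.143ms (2/7)
18. 3750.0ms @ 10 + 281.25ms (3/4)
19. 4031.25ms @ 43/4 + 281.25ms (3/4)
20. 4312.5ms @ 23/2 + 187.5ms (1/2)
21. 4500.0ms @ 12 + 750.0ms (2)
22. 5250.0ms @ 14 + 562.5ms (3/2)
23. 5812.5ms @ 31/2 + 187.5ms (1/2)

note 5 onset = 32/7b = 1714.286ms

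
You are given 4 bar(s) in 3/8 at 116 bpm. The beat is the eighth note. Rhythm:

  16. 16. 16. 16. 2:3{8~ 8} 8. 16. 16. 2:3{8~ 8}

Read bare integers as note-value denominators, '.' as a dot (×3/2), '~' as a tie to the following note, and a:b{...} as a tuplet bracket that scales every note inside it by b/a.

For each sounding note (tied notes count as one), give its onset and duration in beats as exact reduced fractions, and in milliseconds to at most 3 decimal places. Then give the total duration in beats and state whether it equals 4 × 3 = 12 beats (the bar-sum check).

1) 0.0ms=0b +387.931ms=3/4b
2) 387.931ms=3/4b +387.931ms=3/4b
3) 775.862ms=3/2b +387.931ms=3/4b
4) 1163.793ms=9/4b +387.931ms=3/4b
5) 1551.724ms=3b +1551.724ms=3b
6) 3103.448ms=6b +775.862ms=3/2b
7) 3879.31ms=15/2b +387.931ms=3/4b
8) 4267.241ms=33/4b +387.931ms=3/4b
9) 4655.172ms=9b +1551.724ms=3b
Σ=12b of 12 (116bpm 3/8) — PASS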